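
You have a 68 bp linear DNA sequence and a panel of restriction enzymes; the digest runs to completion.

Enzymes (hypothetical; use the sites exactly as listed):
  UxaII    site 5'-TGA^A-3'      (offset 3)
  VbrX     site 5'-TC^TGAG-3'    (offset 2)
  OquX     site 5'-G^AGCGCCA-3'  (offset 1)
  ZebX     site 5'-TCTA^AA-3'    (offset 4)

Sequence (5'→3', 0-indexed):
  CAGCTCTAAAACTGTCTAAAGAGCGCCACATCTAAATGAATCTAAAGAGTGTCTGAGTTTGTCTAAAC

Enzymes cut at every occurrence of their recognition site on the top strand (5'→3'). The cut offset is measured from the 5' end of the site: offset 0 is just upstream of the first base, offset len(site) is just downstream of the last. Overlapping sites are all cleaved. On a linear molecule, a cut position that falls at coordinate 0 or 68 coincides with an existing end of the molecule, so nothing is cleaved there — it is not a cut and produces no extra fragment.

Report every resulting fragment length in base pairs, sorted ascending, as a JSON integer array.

[3,3,5,5,8,9,10,12,13]

Site scan:
  UxaII TGAA/3: at [36] ⇒ [39]
  VbrX TCTGAG/2: at [51] ⇒ [53]
  OquX GAGCGCCA/1: at [20] ⇒ [21]
  ZebX TCTAAA/4: at [4, 14, 30, 40, 61] ⇒ [8, 18, 34, 44, 65]

All cut coordinates (distinct, sorted): [8, 18, 21, 34, 39, 44, 53, 65]

Fragments:
  [0,8): 8 bp
  [8,18): 10 bp
  [18,21): 3 bp
  [21,34): 13 bp
  [34,39): 5 bp
  [39,44): 5 bp
  [44,53): 9 bp
  [53,65): 12 bp
  [65,68): 3 bp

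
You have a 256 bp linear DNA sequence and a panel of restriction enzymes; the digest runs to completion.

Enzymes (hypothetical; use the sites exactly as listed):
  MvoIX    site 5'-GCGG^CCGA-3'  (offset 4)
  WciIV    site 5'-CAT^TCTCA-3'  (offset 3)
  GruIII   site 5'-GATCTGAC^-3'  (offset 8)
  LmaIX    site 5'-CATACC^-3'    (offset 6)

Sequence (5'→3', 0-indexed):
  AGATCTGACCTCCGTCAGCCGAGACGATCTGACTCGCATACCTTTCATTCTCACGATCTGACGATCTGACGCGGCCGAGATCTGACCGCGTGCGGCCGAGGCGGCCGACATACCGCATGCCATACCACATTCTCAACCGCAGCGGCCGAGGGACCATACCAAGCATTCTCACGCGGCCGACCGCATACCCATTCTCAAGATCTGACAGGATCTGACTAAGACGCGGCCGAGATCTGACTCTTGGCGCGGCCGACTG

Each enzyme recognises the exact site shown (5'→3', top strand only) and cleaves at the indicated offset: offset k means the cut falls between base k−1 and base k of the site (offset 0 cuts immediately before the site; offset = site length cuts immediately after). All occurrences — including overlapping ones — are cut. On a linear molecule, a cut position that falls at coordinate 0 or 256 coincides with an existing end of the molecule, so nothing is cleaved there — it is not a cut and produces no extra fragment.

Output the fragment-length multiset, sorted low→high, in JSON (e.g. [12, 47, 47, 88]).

Scan for sites:
  MvoIX GCGGCCGA/4: at [70, 91, 100, 141, 172, 222, 245] ⇒ [74, 95, 104, 145, 176, 226, 249]
  WciIV CATTCTCA/3: at [45, 127, 163, 189] ⇒ [48, 130, 166, 192]
  GruIII GATCTGAC/8: at [1, 25, 54, 62, 78, 198, 208, 230] ⇒ [9, 33, 62, 70, 86, 206, 216, 238]
  LmaIX CATACC/6: at [36, 108, 120, 154, 183] ⇒ [42, 114, 126, 160, 189]

Pooled cuts: [9, 33, 42, 48, 62, 70, 74, 86, 95, 104, 114, 126, 130, 145, 160, 166, 176, 189, 192, 206, 216, 226, 238, 249]

Fragments:
  [0,9): 9 bp
  [9,33): 24 bp
  [33,42): 9 bp
  [42,48): 6 bp
  [48,62): 14 bp
  [62,70): 8 bp
  [70,74): 4 bp
  [74,86): 12 bp
  [86,95): 9 bp
  [95,104): 9 bp
  [104,114): 10 bp
  [114,126): 12 bp
  [126,130): 4 bp
  [130,145): 15 bp
  [145,160): 15 bp
  [160,166): 6 bp
  [166,176): 10 bp
  [176,189): 13 bp
  [189,192): 3 bp
  [192,206): 14 bp
  [206,216): 10 bp
  [216,226): 10 bp
  [226,238): 12 bp
  [238,249): 11 bp
  [249,256): 7 bp

[3,4,4,6,6,7,8,9,9,9,9,10,10,10,10,11,12,12,12,13,14,14,15,15,24]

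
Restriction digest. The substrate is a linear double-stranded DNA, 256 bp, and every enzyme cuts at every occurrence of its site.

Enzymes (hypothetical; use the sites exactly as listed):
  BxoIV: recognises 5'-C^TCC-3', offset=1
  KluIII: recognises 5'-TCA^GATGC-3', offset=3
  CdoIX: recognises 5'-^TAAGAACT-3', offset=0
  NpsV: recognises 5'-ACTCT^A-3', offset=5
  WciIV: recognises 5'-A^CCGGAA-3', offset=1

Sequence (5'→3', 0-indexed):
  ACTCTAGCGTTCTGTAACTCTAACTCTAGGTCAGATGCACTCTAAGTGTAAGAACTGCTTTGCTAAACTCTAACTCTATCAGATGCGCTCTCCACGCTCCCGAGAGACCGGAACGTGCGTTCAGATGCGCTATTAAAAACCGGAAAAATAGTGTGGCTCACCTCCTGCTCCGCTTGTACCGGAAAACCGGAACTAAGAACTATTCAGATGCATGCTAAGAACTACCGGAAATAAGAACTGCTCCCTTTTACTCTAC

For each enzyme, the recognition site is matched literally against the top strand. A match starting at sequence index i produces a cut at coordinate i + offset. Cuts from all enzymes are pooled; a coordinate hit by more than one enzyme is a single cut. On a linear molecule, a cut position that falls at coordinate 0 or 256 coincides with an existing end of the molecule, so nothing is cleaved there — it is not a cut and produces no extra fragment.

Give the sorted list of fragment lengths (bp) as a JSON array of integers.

Site scan:
  BxoIV (CTCC, off=1): starts [89, 96, 161, 167, 240] → cuts [90, 97, 162, 168, 241]
  KluIII (TCAGATGC, off=3): starts [30, 78, 120, 203] → cuts [33, 81, 123, 206]
  CdoIX (TAAGAACT, off=0): starts [48, 193, 215, 231] → cuts [48, 193, 215, 231]
  NpsV (ACTCTA, off=5): starts [0, 16, 22, 38, 66, 72, 249] → cuts [5, 21, 27, 43, 71, 77, 254]
  WciIV (ACCGGAA, off=1): starts [106, 138, 177, 185, 223] → cuts [107, 139, 178, 186, 224]

All cut coordinates (distinct, sorted): [5, 21, 27, 33, 43, 48, 71, 77, 81, 90, 97, 107, 123, 139, 162, 168, 178, 186, 193, 206, 215, 224, 231, 241, 254]

Fragment lengths:
  [0,5): 5 bp
  [5,21): 16 bp
  [21,27): 6 bp
  [27,33): 6 bp
  [33,43): 10 bp
  [43,48): 5 bp
  [48,71): 23 bp
  [71,77): 6 bp
  [77,81): 4 bp
  [81,90): 9 bp
  [90,97): 7 bp
  [97,107): 10 bp
  [107,123): 16 bp
  [123,139): 16 bp
  [139,162): 23 bp
  [162,168): 6 bp
  [168,178): 10 bp
  [178,186): 8 bp
  [186,193): 7 bp
  [193,206): 13 bp
  [206,215): 9 bp
  [215,224): 9 bp
  [224,231): 7 bp
  [231,241): 10 bp
  [241,254): 13 bp
  [254,256): 2 bp

[2,4,5,5,6,6,6,6,7,7,7,8,9,9,9,10,10,10,10,13,13,16,16,16,23,23]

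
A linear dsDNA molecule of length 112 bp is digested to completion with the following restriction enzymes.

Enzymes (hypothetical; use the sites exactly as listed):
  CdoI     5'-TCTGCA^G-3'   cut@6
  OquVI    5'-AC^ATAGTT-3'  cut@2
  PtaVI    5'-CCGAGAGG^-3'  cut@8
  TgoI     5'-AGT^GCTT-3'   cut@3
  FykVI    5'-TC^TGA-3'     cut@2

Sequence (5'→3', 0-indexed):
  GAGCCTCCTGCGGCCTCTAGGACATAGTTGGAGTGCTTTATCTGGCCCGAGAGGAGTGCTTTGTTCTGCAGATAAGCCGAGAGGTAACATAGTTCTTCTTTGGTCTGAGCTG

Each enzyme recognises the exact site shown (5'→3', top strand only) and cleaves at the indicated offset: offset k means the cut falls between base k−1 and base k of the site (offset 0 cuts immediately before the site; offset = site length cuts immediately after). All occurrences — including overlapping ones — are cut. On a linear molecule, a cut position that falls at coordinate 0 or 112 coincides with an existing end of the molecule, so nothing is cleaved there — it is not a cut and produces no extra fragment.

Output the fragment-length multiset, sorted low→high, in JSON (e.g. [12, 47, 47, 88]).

[3,4,7,11,13,14,17,20,23]

Per-enzyme occurrences:
  CdoI TCTGCAG/6: at [64] ⇒ [70]
  OquVI ACATAGTT/2: at [21, 86] ⇒ [23, 88]
  PtaVI CCGAGAGG/8: at [46, 76] ⇒ [54, 84]
  TgoI AGTGCTT/3: at [31, 54] ⇒ [34, 57]
  FykVI TCTGA/2: at [103] ⇒ [105]

Pooled cuts: [23, 34, 54, 57, 70, 84, 88, 105]

Fragments:
  [0,23): 23 bp
  [23,34): 11 bp
  [34,54): 20 bp
  [54,57): 3 bp
  [57,70): 13 bp
  [70,84): 14 bp
  [84,88): 4 bp
  [88,105): 17 bp
  [105,112): 7 bp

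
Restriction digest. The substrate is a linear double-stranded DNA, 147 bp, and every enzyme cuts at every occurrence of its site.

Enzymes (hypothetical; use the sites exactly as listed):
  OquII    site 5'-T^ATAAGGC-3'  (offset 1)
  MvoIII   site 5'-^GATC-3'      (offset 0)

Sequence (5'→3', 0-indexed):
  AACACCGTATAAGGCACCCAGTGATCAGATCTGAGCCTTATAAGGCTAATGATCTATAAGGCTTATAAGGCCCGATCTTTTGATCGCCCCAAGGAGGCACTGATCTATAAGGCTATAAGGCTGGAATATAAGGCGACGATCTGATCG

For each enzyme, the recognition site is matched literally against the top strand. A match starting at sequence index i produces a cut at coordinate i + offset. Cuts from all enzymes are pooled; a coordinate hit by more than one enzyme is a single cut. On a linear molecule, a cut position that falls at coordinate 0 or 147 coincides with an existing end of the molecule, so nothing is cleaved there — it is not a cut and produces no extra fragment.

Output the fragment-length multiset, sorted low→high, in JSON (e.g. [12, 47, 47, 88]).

Per-enzyme occurrences:
  OquII (TATAAGGC, off=1): starts [7, 38, 54, 63, 105, 113, 126] → cuts [8, 39, 55, 64, 106, 114, 127]
  MvoIII (GATC, off=0): starts [22, 27, 50, 73, 81, 101, 137, 142] → cuts [22, 27, 50, 73, 81, 101, 137, 142]

All cut coordinates (distinct, sorted): [8, 22, 27, 39, 50, 55, 64, 73, 81, 101, 106, 114, 127, 137, 142]

Fragments:
  [0,8): 8 bp
  [8,22): 14 bp
  [22,27): 5 bp
  [27,39): 12 bp
  [39,50): 11 bp
  [50,55): 5 bp
  [55,64): 9 bp
  [64,73): 9 bp
  [73,81): 8 bp
  [81,101): 20 bp
  [101,106): 5 bp
  [106,114): 8 bp
  [114,127): 13 bp
  [127,137): 10 bp
  [137,142): 5 bp
  [142,147): 5 bp

[5,5,5,5,5,8,8,8,9,9,10,11,12,13,14,20]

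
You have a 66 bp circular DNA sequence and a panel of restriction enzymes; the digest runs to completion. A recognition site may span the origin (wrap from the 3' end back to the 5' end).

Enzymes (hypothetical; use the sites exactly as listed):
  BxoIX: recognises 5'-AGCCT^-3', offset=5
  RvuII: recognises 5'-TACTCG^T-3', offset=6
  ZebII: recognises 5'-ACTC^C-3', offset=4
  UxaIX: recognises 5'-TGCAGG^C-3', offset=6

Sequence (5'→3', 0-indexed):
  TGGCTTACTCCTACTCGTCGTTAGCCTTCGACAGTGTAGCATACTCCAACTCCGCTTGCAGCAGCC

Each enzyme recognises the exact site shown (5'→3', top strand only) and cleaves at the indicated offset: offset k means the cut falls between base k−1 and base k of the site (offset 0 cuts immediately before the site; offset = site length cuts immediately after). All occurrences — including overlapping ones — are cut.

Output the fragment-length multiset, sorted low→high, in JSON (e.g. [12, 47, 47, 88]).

Site scan:
  BxoIX AGCCT/5: at [22, 62] ⇒ [1, 27]
  RvuII TACTCGT/6: at [11] ⇒ [17]
  ZebII ACTCC/4: at [6, 42, 48] ⇒ [10, 46, 52]
  UxaIX (TGCAGGC, off=6): no sites

Pooled cuts: [1, 10, 17, 27, 46, 52]

Fragments:
  1→10: 9 bp
  10→17: 7 bp
  17→27: 10 bp
  27→46: 19 bp
  46→52: 6 bp
  52→1 (wrap): 66-52+1 = 15 bp

[6,7,9,10,15,19]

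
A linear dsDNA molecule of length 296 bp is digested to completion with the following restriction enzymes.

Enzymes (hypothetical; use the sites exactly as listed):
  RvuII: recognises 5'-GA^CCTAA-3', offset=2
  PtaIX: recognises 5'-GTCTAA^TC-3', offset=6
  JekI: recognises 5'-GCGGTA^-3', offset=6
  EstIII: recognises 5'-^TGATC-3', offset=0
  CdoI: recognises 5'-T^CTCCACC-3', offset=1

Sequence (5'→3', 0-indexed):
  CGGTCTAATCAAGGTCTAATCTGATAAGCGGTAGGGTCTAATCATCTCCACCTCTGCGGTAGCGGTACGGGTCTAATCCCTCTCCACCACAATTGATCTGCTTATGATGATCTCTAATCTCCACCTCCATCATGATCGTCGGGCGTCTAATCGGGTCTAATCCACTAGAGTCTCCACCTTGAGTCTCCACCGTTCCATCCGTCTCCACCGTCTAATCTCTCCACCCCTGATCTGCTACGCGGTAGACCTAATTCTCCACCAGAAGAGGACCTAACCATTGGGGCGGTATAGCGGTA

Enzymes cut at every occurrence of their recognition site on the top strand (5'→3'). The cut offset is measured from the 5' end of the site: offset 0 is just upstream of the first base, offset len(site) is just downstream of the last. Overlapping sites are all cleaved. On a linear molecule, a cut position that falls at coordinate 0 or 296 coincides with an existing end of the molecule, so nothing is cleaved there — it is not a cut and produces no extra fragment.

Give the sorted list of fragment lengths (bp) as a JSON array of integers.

[2,3,4,5,6,7,8,8,8,9,9,10,11,11,11,12,13,13,14,14,14,16,16,17,18,18,19]

Scan for sites:
  RvuII (GACCTAA, off=2): starts [244, 267] → cuts [246, 269]
  PtaIX (GTCTAATC, off=6): starts [2, 13, 35, 70, 144, 154, 209] → cuts [8, 19, 41, 76, 150, 160, 215]
  JekI (GCGGTA, off=6): starts [27, 55, 61, 238, 282, 290] → cuts [33, 61, 67, 244, 288] (position 296 is a terminus of the linear molecule — no cut)
  EstIII (TGATC, off=0): starts [93, 107, 132, 227] → cuts [93, 107, 132, 227]
  CdoI (TCTCCACC, off=1): starts [44, 80, 117, 170, 183, 201, 217, 252] → cuts [45, 81, 118, 171, 184, 202, 218, 253]

All cut coordinates (distinct, sorted): [8, 19, 33, 41, 45, 61, 67, 76, 81, 93, 107, 118, 132, 150, 160, 171, 184, 202, 215, 218, 227, 244, 246, 253, 269, 288]

Fragments:
  [0,8): 8 bp
  [8,19): 11 bp
  [19,33): 14 bp
  [33,41): 8 bp
  [41,45): 4 bp
  [45,61): 16 bp
  [61,67): 6 bp
  [67,76): 9 bp
  [76,81): 5 bp
  [81,93): 12 bp
  [93,107): 14 bp
  [107,118): 11 bp
  [118,132): 14 bp
  [132,150): 18 bp
  [150,160): 10 bp
  [160,171): 11 bp
  [171,184): 13 bp
  [184,202): 18 bp
  [202,215): 13 bp
  [215,218): 3 bp
  [218,227): 9 bp
  [227,244): 17 bp
  [244,246): 2 bp
  [246,253): 7 bp
  [253,269): 16 bp
  [269,288): 19 bp
  [288,296): 8 bp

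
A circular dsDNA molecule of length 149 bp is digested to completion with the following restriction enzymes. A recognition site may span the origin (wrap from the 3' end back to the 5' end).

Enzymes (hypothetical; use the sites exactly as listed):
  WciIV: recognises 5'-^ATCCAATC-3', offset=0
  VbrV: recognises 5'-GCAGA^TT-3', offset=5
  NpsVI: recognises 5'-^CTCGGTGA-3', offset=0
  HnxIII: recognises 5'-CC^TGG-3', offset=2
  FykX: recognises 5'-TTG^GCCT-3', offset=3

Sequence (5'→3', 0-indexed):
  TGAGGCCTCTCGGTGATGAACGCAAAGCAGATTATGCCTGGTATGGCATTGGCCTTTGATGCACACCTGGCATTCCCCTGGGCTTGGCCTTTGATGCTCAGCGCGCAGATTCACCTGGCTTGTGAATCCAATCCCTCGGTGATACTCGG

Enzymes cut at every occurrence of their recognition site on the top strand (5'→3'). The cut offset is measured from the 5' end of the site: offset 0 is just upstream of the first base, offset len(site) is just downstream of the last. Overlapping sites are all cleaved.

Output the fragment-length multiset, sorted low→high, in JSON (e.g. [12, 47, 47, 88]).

[6,7,8,9,10,10,11,13,13,16,23,23]

Scan for sites:
  WciIV (ATCCAATC, off=0): starts [125] → cuts [125]
  VbrV (GCAGATT, off=5): starts [26, 104] → cuts [31, 109]
  NpsVI (CTCGGTGA, off=0): starts [8, 134, 144] → cuts [8, 134, 144]
  HnxIII (CCTGG, off=2): starts [36, 65, 76, 113] → cuts [38, 67, 78, 115]
  FykX (TTGGCCT, off=3): starts [48, 83] → cuts [51, 86]

All cut coordinates (distinct, sorted): [8, 31, 38, 51, 67, 78, 86, 109, 115, 125, 134, 144]

Fragment lengths:
  8→31: 23 bp
  31→38: 7 bp
  38→51: 13 bp
  51→67: 16 bp
  67→78: 11 bp
  78→86: 8 bp
  86→109: 23 bp
  109→115: 6 bp
  115→125: 10 bp
  125→134: 9 bp
  134→144: 10 bp
  144→8 (wrap): 149-144+8 = 13 bp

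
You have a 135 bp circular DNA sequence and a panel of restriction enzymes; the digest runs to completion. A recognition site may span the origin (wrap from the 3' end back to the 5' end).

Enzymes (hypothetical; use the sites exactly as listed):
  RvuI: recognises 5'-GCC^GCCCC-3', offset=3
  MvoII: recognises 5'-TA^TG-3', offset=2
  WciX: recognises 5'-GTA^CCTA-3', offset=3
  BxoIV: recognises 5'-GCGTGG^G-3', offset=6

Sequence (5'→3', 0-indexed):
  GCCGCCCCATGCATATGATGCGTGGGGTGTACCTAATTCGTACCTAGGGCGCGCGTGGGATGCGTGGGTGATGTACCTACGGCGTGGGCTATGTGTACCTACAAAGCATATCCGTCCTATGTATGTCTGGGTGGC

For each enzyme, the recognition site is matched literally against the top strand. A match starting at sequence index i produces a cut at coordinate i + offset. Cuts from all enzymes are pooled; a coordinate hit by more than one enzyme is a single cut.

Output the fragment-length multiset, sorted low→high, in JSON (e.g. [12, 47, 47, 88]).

Per-enzyme occurrences:
  RvuI (GCCGCCCC, off=3): starts [0] → cuts [3]
  MvoII (TATG, off=2): starts [13, 89, 117, 121] → cuts [15, 91, 119, 123]
  WciX (GTACCTA, off=3): starts [28, 39, 72, 94] → cuts [31, 42, 75, 97]
  BxoIV (GCGTGGG, off=6): starts [19, 52, 61, 81] → cuts [25, 58, 67, 87]

All cut coordinates (distinct, sorted): [3, 15, 25, 31, 42, 58, 67, 75, 87, 91, 97, 119, 123]

Fragments:
  3→15: 12 bp
  15→25: 10 bp
  25→31: 6 bp
  31→42: 11 bp
  42→58: 16 bp
  58→67: 9 bp
  67→75: 8 bp
  75→87: 12 bp
  87→91: 4 bp
  91→97: 6 bp
  97→119: 22 bp
  119→123: 4 bp
  123→3 (wrap): 135-123+3 = 15 bp

[4,4,6,6,8,9,10,11,12,12,15,16,22]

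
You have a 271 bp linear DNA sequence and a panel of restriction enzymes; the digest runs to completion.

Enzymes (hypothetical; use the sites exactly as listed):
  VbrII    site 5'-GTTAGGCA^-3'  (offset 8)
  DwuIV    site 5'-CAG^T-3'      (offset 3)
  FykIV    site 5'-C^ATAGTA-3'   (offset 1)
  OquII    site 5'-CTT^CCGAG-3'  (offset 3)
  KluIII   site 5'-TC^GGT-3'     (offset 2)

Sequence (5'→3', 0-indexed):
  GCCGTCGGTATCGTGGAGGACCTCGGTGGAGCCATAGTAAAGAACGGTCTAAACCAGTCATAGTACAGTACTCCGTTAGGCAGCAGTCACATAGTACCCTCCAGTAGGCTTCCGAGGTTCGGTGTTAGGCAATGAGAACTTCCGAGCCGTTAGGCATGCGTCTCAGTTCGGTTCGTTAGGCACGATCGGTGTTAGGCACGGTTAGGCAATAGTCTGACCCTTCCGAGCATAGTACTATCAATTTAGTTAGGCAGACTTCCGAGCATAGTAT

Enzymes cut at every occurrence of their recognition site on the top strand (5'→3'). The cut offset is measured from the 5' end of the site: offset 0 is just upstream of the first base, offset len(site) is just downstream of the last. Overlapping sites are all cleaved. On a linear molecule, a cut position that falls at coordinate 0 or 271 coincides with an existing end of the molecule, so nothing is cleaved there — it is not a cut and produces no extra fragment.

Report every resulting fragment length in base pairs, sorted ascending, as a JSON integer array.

Per-enzyme occurrences:
  VbrII (GTTAGGCA, off=8): starts [74, 123, 148, 174, 190, 200, 245] → cuts [82, 131, 156, 182, 198, 208, 253]
  DwuIV (CAGT, off=3): starts [54, 65, 83, 101, 163] → cuts [57, 68, 86, 104, 166]
  FykIV (CATAGTA, off=1): starts [32, 58, 89, 227, 263] → cuts [33, 59, 90, 228, 264]
  OquII (CTTCCGAG, off=3): starts [108, 138, 219, 255] → cuts [111, 141, 222, 258]
  KluIII (TCGGT, off=2): starts [4, 22, 118, 167, 185] → cuts [6, 24, 120, 169, 187]

Pooled cuts: [6, 24, 33, 57, 59, 68, 82, 86, 90, 104, 111, 120, 131, 141, 156, 166, 169, 182, 187, 198, 208, 222, 228, 253, 258, 264]

Fragments:
  [0,6): 6 bp
  [6,24): 18 bp
  [24,33): 9 bp
  [33,57): 24 bp
  [57,59): 2 bp
  [59,68): 9 bp
  [68,82): 14 bp
  [82,86): 4 bp
  [86,90): 4 bp
  [90,104): 14 bp
  [104,111): 7 bp
  [111,120): 9 bp
  [120,131): 11 bp
  [131,141): 10 bp
  [141,156): 15 bp
  [156,166): 10 bp
  [166,169): 3 bp
  [169,182): 13 bp
  [182,187): 5 bp
  [187,198): 11 bp
  [198,208): 10 bp
  [208,222): 14 bp
  [222,228): 6 bp
  [228,253): 25 bp
  [253,258): 5 bp
  [258,264): 6 bp
  [264,271): 7 bp

[2,3,4,4,5,5,6,6,6,7,7,9,9,9,10,10,10,11,11,13,14,14,14,15,18,24,25]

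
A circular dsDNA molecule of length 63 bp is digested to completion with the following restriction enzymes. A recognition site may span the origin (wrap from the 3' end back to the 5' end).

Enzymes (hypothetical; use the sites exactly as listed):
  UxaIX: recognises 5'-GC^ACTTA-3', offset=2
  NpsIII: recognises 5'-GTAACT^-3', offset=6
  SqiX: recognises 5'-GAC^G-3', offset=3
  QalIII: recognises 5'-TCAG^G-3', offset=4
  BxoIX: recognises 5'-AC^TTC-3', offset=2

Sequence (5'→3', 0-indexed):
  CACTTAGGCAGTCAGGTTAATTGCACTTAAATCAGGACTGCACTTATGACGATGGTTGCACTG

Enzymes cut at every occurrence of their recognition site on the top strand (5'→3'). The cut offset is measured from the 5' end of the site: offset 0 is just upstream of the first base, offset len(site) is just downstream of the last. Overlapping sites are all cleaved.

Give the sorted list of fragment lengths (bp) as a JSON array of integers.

[6,9,9,11,14,14]

Per-enzyme occurrences:
  UxaIX GCACTTA/2: at [22, 39, 62] ⇒ [1, 24, 41]
  NpsIII (GTAACT, off=6): no sites
  SqiX GACG/3: at [47] ⇒ [50]
  QalIII TCAGG/4: at [11, 31] ⇒ [15, 35]
  BxoIX (ACTTC, off=2): no sites

All cut coordinates (distinct, sorted): [1, 15, 24, 35, 41, 50]

Fragment lengths:
  1→15: 14 bp
  15→24: 9 bp
  24→35: 11 bp
  35→41: 6 bp
  41→50: 9 bp
  50→1 (wrap): 63-50+1 = 14 bp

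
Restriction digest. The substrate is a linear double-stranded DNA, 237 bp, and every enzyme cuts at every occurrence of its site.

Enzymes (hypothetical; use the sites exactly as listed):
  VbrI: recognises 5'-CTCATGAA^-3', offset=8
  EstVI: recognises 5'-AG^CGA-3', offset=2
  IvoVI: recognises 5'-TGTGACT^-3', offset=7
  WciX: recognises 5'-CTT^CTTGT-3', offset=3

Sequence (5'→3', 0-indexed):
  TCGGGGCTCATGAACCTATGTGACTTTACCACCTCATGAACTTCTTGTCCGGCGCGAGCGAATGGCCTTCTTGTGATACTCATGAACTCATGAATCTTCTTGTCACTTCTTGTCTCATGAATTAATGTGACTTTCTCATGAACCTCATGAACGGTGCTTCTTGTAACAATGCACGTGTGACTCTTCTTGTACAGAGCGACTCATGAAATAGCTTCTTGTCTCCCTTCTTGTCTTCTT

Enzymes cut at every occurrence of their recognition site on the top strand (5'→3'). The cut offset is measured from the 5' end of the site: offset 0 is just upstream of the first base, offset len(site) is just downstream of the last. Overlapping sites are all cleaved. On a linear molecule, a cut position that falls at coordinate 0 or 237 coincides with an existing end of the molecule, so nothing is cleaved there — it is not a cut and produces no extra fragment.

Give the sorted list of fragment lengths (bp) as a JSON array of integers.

[3,3,4,7,8,8,9,10,10,11,11,11,11,11,11,12,13,14,15,15,17,23]

Scan for sites:
  VbrI (CTCATGAA, off=8): starts [6, 32, 78, 86, 113, 134, 143, 199] → cuts [14, 40, 86, 94, 121, 142, 151, 207]
  EstVI (AGCGA, off=2): starts [56, 194] → cuts [58, 196]
  IvoVI (TGTGACT, off=7): starts [18, 125, 175] → cuts [25, 132, 182]
  WciX (CTTCTTGT, off=3): starts [40, 66, 95, 105, 156, 182, 211, 223] → cuts [43, 69, 98, 108, 159, 185, 214, 226]

Pooled cuts: [14, 25, 40, 43, 58, 69, 86, 94, 98, 108, 121, 132, 142, 151, 159, 182, 185, 196, 207, 214, 226]

Fragment lengths:
  [0,14): 14 bp
  [14,25): 11 bp
  [25,40): 15 bp
  [40,43): 3 bp
  [43,58): 15 bp
  [58,69): 11 bp
  [69,86): 17 bp
  [86,94): 8 bp
  [94,98): 4 bp
  [98,108): 10 bp
  [108,121): 13 bp
  [121,132): 11 bp
  [132,142): 10 bp
  [142,151): 9 bp
  [151,159): 8 bp
  [159,182): 23 bp
  [182,185): 3 bp
  [185,196): 11 bp
  [196,207): 11 bp
  [207,214): 7 bp
  [214,226): 12 bp
  [226,237): 11 bp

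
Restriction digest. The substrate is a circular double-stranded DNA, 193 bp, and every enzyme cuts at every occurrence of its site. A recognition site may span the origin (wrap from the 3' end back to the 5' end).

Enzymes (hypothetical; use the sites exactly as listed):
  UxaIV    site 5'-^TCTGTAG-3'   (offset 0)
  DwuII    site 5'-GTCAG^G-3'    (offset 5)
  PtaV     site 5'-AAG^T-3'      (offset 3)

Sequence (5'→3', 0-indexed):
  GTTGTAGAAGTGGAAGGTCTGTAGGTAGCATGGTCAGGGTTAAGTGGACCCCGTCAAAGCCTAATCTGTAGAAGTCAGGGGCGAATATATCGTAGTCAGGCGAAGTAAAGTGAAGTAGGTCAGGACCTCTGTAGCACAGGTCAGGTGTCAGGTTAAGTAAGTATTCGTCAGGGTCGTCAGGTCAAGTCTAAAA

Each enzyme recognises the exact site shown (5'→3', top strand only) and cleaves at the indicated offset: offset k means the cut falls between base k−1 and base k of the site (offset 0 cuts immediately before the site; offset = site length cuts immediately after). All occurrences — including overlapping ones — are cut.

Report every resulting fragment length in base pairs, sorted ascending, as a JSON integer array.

[4,4,4,5,5,6,6,6,7,7,7,8,8,9,9,10,10,17,20,20,21]

Site scan:
  UxaIV TCTGTAG/0: at [17, 64, 127] ⇒ [17, 64, 127]
  DwuII GTCAGG/5: at [32, 73, 94, 118, 139, 146, 166, 175] ⇒ [37, 78, 99, 123, 144, 151, 171, 180]
  PtaV AAGT/3: at [7, 41, 71, 102, 107, 112, 154, 158, 183, 191] ⇒ [1, 10, 44, 74, 105, 110, 115, 157, 161, 186]

Pooled cuts: [1, 10, 17, 37, 44, 64, 74, 78, 99, 105, 110, 115, 123, 127, 144, 151, 157, 161, 171, 180, 186]

Fragment lengths:
  1→10: 9 bp
  10→17: 7 bp
  17→37: 20 bp
  37→44: 7 bp
  44→64: 20 bp
  64→74: 10 bp
  74→78: 4 bp
  78→99: 21 bp
  99→105: 6 bp
  105→110: 5 bp
  110→115: 5 bp
  115→123: 8 bp
  123→127: 4 bp
  127→144: 17 bp
  144→151: 7 bp
  151→157: 6 bp
  157→161: 4 bp
  161→171: 10 bp
  171→180: 9 bp
  180→186: 6 bp
  186→1 (wrap): 193-186+1 = 8 bp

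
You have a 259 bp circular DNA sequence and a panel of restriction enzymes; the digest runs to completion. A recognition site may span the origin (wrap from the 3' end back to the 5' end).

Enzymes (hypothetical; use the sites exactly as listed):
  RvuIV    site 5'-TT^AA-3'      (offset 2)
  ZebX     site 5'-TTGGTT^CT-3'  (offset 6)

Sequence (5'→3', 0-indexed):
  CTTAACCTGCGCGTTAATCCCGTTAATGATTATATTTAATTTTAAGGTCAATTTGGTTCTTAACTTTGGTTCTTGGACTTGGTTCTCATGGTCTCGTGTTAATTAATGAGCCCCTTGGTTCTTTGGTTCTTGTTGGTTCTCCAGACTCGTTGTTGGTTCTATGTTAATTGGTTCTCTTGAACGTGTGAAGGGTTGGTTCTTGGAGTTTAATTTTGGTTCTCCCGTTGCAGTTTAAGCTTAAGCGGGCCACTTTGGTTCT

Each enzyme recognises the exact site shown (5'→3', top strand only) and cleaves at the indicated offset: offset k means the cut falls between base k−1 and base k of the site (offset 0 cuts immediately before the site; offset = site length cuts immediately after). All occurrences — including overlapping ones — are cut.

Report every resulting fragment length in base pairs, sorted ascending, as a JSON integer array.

Site scan:
  RvuIV TTAA/2: at [1, 13, 22, 35, 41, 59, 98, 102, 163, 206, 231, 237] ⇒ [3, 15, 24, 37, 43, 61, 100, 104, 165, 208, 233, 239]
  ZebX TTGGTTCT/6: at [52, 65, 78, 114, 122, 132, 152, 167, 192, 212, 251] ⇒ [58, 71, 84, 120, 128, 138, 158, 173, 198, 218, 257]

All cut coordinates (distinct, sorted): [3, 15, 24, 37, 43, 58, 61, 71, 84, 100, 104, 120, 128, 138, 158, 165, 173, 198, 208, 218, 233, 239, 257]

Fragments:
  3→15: 12 bp
  15→24: 9 bp
  24→37: 13 bp
  37→43: 6 bp
  43→58: 15 bp
  58→61: 3 bp
  61→71: 10 bp
  71→84: 13 bp
  84→100: 16 bp
  100→104: 4 bp
  104→120: 16 bp
  120→128: 8 bp
  128→138: 10 bp
  138→158: 20 bp
  158→165: 7 bp
  165→173: 8 bp
  173→198: 25 bp
  198→208: 10 bp
  208→218: 10 bp
  218→233: 15 bp
  233→239: 6 bp
  239→257: 18 bp
  257→3 (wrap): 259-257+3 = 5 bp

[3,4,5,6,6,7,8,8,9,10,10,10,10,12,13,13,15,15,16,16,18,20,25]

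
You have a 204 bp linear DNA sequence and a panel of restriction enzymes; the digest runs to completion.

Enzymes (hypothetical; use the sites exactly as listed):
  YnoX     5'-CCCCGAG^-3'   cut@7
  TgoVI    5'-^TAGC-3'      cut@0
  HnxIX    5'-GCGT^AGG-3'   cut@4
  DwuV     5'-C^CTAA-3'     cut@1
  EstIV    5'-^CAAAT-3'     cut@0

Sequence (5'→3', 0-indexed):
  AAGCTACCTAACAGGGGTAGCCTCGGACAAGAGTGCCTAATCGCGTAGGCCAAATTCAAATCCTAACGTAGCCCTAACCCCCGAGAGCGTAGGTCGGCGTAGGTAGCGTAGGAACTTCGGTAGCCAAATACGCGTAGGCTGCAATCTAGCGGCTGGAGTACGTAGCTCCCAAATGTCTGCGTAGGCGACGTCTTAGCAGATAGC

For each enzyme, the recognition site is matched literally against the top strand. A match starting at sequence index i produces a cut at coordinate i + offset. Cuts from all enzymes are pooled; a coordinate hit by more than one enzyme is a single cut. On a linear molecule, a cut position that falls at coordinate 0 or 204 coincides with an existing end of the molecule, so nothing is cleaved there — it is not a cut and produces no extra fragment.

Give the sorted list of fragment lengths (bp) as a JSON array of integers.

[3,4,4,4,5,5,6,6,6,6,7,7,7,10,10,10,11,11,11,11,12,13,16,19]

Per-enzyme occurrences:
  YnoX (CCCCGAG, off=7): starts [78] → cuts [85]
  TgoVI (TAGC, off=0): starts [17, 68, 103, 120, 146, 162, 193, 200] → cuts [17, 68, 103, 120, 146, 162, 193, 200]
  HnxIX (GCGTAGG, off=4): starts [42, 86, 96, 105, 131, 178] → cuts [46, 90, 100, 109, 135, 182]
  DwuV (CCTAA, off=1): starts [6, 35, 61, 72] → cuts [7, 36, 62, 73]
  EstIV (CAAAT, off=0): starts [50, 56, 124, 169] → cuts [50, 56, 124, 169]

All cut coordinates (distinct, sorted): [7, 17, 36, 46, 50, 56, 62, 68, 73, 85, 90, 100, 103, 109, 120, 124, 135, 146, 162, 169, 182, 193, 200]

Fragments:
  [0,7): 7 bp
  [7,17): 10 bp
  [17,36): 19 bp
  [36,46): 10 bp
  [46,50): 4 bp
  [50,56): 6 bp
  [56,62): 6 bp
  [62,68): 6 bp
  [68,73): 5 bp
  [73,85): 12 bp
  [85,90): 5 bp
  [90,100): 10 bp
  [100,103): 3 bp
  [103,109): 6 bp
  [109,120): 11 bp
  [120,124): 4 bp
  [124,135): 11 bp
  [135,146): 11 bp
  [146,162): 16 bp
  [162,169): 7 bp
  [169,182): 13 bp
  [182,193): 11 bp
  [193,200): 7 bp
  [200,204): 4 bp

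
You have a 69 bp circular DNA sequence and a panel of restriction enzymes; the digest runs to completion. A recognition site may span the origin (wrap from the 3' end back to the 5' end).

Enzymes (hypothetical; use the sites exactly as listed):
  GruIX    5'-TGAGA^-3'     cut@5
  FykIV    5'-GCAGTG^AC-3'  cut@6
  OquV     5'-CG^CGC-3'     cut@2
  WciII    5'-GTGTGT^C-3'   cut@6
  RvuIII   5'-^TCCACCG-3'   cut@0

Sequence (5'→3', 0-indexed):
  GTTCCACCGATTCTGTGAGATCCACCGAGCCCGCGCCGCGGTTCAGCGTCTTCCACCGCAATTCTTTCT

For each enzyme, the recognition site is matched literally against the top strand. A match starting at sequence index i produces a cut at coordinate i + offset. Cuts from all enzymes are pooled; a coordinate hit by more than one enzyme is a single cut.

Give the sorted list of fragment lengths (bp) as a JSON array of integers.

Per-enzyme occurrences:
  GruIX (TGAGA, off=5): starts [15] → cuts [20]
  FykIV (GCAGTGAC, off=6): no sites
  OquV (CGCGC, off=2): starts [31] → cuts [33]
  WciII (GTGTGTC, off=6): no sites
  RvuIII (TCCACCG, off=0): starts [2, 20, 51] → cuts [2, 20, 51]

Pooled cuts: [2, 20, 33, 51]

Fragments:
  2→20: 18 bp
  20→33: 13 bp
  33→51: 18 bp
  51→2 (wrap): 69-51+2 = 20 bp

[13,18,18,20]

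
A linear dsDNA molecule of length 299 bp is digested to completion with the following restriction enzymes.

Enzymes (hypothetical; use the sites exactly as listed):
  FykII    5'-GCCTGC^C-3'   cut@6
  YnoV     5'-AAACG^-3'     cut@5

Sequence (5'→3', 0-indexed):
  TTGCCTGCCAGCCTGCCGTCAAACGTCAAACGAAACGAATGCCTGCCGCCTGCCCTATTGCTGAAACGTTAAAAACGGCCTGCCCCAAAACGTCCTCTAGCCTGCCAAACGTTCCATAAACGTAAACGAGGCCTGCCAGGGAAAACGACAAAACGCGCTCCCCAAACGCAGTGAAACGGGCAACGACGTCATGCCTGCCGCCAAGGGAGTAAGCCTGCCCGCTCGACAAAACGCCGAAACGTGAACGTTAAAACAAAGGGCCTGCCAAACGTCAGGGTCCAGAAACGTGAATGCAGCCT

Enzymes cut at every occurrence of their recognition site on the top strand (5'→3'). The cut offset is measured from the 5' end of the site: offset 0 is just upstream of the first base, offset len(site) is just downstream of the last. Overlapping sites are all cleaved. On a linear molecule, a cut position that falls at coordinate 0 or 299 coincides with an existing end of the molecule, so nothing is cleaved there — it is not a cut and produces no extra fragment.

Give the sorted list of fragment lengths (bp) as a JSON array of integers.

[5,6,6,6,6,7,7,8,8,8,8,8,9,9,9,9,10,11,11,12,13,13,15,15,16,20,20,24]

Per-enzyme occurrences:
  FykII GCCTGCC/6: at [2, 10, 40, 47, 77, 99, 130, 192, 212, 259] ⇒ [8, 16, 46, 53, 83, 105, 136, 198, 218, 265]
  YnoV AAACG/5: at [20, 27, 32, 63, 72, 87, 106, 117, 123, 142, 150, 163, 173, 228, 236, 266, 282] ⇒ [25, 32, 37, 68, 77, 92, 111, 122, 128, 147, 155, 168, 178, 233, 241, 271, 287]

All cut coordinates (distinct, sorted): [8, 16, 25, 32, 37, 46, 53, 68, 77, 83, 92, 105, 111, 122, 128, 136, 147, 155, 168, 178, 198, 218, 233, 241, 265, 271, 287]

Fragment lengths:
  [0,8): 8 bp
  [8,16): 8 bp
  [16,25): 9 bp
  [25,32): 7 bp
  [32,37): 5 bp
  [37,46): 9 bp
  [46,53): 7 bp
  [53,68): 15 bp
  [68,77): 9 bp
  [77,83): 6 bp
  [83,92): 9 bp
  [92,105): 13 bp
  [105,111): 6 bp
  [111,122): 11 bp
  [122,128): 6 bp
  [128,136): 8 bp
  [136,147): 11 bp
  [147,155): 8 bp
  [155,168): 13 bp
  [168,178): 10 bp
  [178,198): 20 bp
  [198,218): 20 bp
  [218,233): 15 bp
  [233,241): 8 bp
  [241,265): 24 bp
  [265,271): 6 bp
  [271,287): 16 bp
  [287,299): 12 bp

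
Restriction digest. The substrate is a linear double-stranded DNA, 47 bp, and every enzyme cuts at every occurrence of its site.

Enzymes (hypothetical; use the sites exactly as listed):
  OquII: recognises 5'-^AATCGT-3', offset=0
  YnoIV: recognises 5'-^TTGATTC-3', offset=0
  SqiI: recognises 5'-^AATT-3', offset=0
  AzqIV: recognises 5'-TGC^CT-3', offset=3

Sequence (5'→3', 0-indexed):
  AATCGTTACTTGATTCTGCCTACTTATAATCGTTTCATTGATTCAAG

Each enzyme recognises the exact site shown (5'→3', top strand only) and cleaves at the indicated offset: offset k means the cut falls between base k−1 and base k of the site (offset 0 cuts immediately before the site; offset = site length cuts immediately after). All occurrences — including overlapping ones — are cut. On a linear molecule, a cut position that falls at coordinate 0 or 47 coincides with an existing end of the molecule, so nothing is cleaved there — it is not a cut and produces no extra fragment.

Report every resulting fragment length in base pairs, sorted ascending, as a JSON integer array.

Site scan:
  OquII (AATCGT, off=0): starts [0, 27] → cuts [27] (position 0 is a terminus of the linear molecule — no cut)
  YnoIV (TTGATTC, off=0): starts [9, 37] → cuts [9, 37]
  SqiI (AATT, off=0): no sites
  AzqIV (TGCCT, off=3): starts [16] → cuts [19]

Pooled cuts: [9, 19, 27, 37]

Fragments:
  [0,9): 9 bp
  [9,19): 10 bp
  [19,27): 8 bp
  [27,37): 10 bp
  [37,47): 10 bp

[8,9,10,10,10]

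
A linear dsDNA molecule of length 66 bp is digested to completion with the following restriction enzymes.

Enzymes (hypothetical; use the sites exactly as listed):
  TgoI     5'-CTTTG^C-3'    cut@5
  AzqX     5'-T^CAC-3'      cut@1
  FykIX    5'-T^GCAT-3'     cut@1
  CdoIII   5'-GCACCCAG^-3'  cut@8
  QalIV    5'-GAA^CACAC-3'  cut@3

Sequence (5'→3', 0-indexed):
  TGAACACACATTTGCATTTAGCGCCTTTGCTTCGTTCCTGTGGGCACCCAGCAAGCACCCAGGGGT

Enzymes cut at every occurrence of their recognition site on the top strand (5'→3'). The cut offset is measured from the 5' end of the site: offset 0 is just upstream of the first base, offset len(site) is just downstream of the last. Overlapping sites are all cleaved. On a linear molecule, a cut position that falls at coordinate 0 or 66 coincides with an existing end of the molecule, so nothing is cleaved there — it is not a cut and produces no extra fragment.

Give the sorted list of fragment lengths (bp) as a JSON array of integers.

[4,4,9,11,16,22]

Site scan:
  TgoI CTTTGC/5: at [24] ⇒ [29]
  AzqX (TCAC, off=1): no sites
  FykIX TGCAT/1: at [12] ⇒ [13]
  CdoIII GCACCCAG/8: at [43, 54] ⇒ [51, 62]
  QalIV GAACACAC/3: at [1] ⇒ [4]

All cut coordinates (distinct, sorted): [4, 13, 29, 51, 62]

Fragment lengths:
  [0,4): 4 bp
  [4,13): 9 bp
  [13,29): 16 bp
  [29,51): 22 bp
  [51,62): 11 bp
  [62,66): 4 bp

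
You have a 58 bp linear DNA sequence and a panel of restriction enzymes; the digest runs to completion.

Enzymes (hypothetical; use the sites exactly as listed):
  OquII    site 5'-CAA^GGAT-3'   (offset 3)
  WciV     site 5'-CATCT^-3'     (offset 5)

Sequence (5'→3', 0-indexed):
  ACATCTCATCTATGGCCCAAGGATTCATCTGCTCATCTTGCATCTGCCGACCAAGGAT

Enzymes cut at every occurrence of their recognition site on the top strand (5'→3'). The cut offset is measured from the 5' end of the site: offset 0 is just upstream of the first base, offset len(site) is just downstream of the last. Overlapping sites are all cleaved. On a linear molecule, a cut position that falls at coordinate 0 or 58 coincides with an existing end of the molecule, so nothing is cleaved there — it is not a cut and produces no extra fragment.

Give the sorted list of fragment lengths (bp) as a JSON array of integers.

[4,5,6,7,8,9,9,10]

Site scan:
  OquII CAAGGAT/3: at [17, 51] ⇒ [20, 54]
  WciV CATCT/5: at [1, 6, 25, 33, 40] ⇒ [6, 11, 30, 38, 45]

Pooled cuts: [6, 11, 20, 30, 38, 45, 54]

Fragment lengths:
  [0,6): 6 bp
  [6,11): 5 bp
  [11,20): 9 bp
  [20,30): 10 bp
  [30,38): 8 bp
  [38,45): 7 bp
  [45,54): 9 bp
  [54,58): 4 bp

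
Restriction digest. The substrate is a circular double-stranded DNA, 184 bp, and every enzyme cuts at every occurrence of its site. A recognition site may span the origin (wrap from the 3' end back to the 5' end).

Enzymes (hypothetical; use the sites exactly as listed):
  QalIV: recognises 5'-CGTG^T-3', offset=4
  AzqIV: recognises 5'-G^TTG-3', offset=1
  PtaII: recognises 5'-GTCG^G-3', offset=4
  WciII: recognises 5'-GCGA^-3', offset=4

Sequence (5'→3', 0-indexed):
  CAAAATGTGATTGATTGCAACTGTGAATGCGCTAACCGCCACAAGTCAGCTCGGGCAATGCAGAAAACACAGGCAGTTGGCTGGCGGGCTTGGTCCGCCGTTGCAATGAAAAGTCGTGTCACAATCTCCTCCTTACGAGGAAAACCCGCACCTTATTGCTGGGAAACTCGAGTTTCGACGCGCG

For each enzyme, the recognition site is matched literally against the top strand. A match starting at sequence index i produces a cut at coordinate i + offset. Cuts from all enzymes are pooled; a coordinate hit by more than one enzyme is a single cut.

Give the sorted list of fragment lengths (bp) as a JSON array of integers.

[18,24,142]

Scan for sites:
  QalIV (CGTGT, off=4): starts [114] → cuts [118]
  AzqIV (GTTG, off=1): starts [75, 99] → cuts [76, 100]
  PtaII (GTCGG, off=4): no sites
  WciII (GCGA, off=4): no sites

All cut coordinates (distinct, sorted): [76, 100, 118]

Fragments:
  76→100: 24 bp
  100→118: 18 bp
  118→76 (wrap): 184-118+76 = 142 bp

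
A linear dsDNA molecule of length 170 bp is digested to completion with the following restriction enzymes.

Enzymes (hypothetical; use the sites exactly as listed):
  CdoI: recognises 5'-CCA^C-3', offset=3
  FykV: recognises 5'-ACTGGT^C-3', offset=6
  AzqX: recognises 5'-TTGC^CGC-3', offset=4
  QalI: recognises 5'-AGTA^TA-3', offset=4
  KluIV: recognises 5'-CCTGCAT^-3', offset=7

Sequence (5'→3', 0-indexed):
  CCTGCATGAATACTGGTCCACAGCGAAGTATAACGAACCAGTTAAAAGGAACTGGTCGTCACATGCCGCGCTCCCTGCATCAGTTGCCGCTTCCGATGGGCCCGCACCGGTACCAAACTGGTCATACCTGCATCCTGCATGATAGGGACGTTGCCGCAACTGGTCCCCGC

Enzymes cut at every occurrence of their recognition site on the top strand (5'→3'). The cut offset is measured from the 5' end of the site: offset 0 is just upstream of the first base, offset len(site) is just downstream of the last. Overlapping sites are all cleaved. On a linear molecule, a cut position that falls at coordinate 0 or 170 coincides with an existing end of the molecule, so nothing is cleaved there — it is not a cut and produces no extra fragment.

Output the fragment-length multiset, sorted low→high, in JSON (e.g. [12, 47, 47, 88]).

[3,6,7,7,7,10,10,10,11,14,24,26,35]

Per-enzyme occurrences:
  CdoI (CCAC, off=3): starts [17] → cuts [20]
  FykV (ACTGGTC, off=6): starts [11, 50, 116, 158] → cuts [17, 56, 122, 164]
  AzqX (TTGCCGC, off=4): starts [83, 150] → cuts [87, 154]
  QalI (AGTATA, off=4): starts [26] → cuts [30]
  KluIV (CCTGCAT, off=7): starts [0, 73, 126, 133] → cuts [7, 80, 133, 140]

All cut coordinates (distinct, sorted): [7, 17, 20, 30, 56, 80, 87, 122, 133, 140, 154, 164]

Fragment lengths:
  [0,7): 7 bp
  [7,17): 10 bp
  [17,20): 3 bp
  [20,30): 10 bp
  [30,56): 26 bp
  [56,80): 24 bp
  [80,87): 7 bp
  [87,122): 35 bp
  [122,133): 11 bp
  [133,140): 7 bp
  [140,154): 14 bp
  [154,164): 10 bp
  [164,170): 6 bp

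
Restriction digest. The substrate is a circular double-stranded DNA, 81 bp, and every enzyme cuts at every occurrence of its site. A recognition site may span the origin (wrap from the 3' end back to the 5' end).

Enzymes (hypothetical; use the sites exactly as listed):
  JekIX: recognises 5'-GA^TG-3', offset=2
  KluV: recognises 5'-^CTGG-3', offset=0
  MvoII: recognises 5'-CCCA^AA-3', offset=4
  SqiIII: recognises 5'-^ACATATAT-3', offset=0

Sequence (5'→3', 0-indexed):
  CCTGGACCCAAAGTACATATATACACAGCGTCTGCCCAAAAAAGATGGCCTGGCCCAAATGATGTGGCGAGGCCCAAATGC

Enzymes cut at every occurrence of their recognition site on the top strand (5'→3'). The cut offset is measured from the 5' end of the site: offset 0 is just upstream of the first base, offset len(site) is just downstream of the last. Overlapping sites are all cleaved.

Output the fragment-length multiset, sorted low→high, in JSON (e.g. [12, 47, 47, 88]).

Site scan:
  JekIX GATG/2: at [43, 60] ⇒ [45, 62]
  KluV CTGG/0: at [1, 49] ⇒ [1, 49]
  MvoII CCCAAA/4: at [6, 34, 53, 72] ⇒ [10, 38, 57, 76]
  SqiIII ACATATAT/0: at [14] ⇒ [14]

Pooled cuts: [1, 10, 14, 38, 45, 49, 57, 62, 76]

Fragment lengths:
  1→10: 9 bp
  10→14: 4 bp
  14→38: 24 bp
  38→45: 7 bp
  45→49: 4 bp
  49→57: 8 bp
  57→62: 5 bp
  62→76: 14 bp
  76→1 (wrap): 81-76+1 = 6 bp

[4,4,5,6,7,8,9,14,24]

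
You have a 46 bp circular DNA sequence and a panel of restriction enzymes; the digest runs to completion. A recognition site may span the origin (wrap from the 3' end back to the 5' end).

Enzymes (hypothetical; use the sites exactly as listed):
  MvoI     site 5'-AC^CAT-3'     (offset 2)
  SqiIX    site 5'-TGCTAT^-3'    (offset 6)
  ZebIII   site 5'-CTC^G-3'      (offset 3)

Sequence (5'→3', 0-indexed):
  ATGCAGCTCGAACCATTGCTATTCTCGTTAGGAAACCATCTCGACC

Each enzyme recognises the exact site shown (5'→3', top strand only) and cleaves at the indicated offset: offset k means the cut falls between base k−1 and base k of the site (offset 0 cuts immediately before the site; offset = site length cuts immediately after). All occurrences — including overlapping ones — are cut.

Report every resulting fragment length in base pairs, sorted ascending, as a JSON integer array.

Per-enzyme occurrences:
  MvoI (ACCAT, off=2): starts [11, 34, 43] → cuts [13, 36, 45]
  SqiIX (TGCTAT, off=6): starts [16] → cuts [22]
  ZebIII (CTCG, off=3): starts [6, 23, 39] → cuts [9, 26, 42]

Pooled cuts: [9, 13, 22, 26, 36, 42, 45]

Fragment lengths:
  9→13: 4 bp
  13→22: 9 bp
  22→26: 4 bp
  26→36: 10 bp
  36→42: 6 bp
  42→45: 3 bp
  45→9 (wrap): 46-45+9 = 10 bp

[3,4,4,6,9,10,10]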